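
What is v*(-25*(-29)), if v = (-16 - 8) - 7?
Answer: -22475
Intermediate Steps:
v = -31 (v = -24 - 7 = -31)
v*(-25*(-29)) = -(-775)*(-29) = -31*725 = -22475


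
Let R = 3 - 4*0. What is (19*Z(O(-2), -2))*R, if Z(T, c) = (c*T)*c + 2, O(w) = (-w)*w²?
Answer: 1938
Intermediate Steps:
O(w) = -w³
Z(T, c) = 2 + T*c² (Z(T, c) = (T*c)*c + 2 = T*c² + 2 = 2 + T*c²)
R = 3 (R = 3 + 0 = 3)
(19*Z(O(-2), -2))*R = (19*(2 - 1*(-2)³*(-2)²))*3 = (19*(2 - 1*(-8)*4))*3 = (19*(2 + 8*4))*3 = (19*(2 + 32))*3 = (19*34)*3 = 646*3 = 1938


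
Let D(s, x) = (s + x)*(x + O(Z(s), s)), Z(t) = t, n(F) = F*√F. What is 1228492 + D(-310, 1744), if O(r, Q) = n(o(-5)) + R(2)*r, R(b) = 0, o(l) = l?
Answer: 3729388 - 7170*I*√5 ≈ 3.7294e+6 - 16033.0*I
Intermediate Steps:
n(F) = F^(3/2)
O(r, Q) = -5*I*√5 (O(r, Q) = (-5)^(3/2) + 0*r = -5*I*√5 + 0 = -5*I*√5)
D(s, x) = (s + x)*(x - 5*I*√5)
1228492 + D(-310, 1744) = 1228492 + (1744² - 310*1744 - 5*I*(-310)*√5 - 5*I*1744*√5) = 1228492 + (3041536 - 540640 + 1550*I*√5 - 8720*I*√5) = 1228492 + (2500896 - 7170*I*√5) = 3729388 - 7170*I*√5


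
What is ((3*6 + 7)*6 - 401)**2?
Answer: 63001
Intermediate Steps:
((3*6 + 7)*6 - 401)**2 = ((18 + 7)*6 - 401)**2 = (25*6 - 401)**2 = (150 - 401)**2 = (-251)**2 = 63001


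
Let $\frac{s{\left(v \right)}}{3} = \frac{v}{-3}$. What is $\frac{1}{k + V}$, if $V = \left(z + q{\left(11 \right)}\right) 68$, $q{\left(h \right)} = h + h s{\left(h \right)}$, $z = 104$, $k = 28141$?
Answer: $\frac{1}{27733} \approx 3.6058 \cdot 10^{-5}$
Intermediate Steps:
$s{\left(v \right)} = - v$ ($s{\left(v \right)} = 3 \frac{v}{-3} = 3 v \left(- \frac{1}{3}\right) = 3 \left(- \frac{v}{3}\right) = - v$)
$q{\left(h \right)} = h - h^{2}$ ($q{\left(h \right)} = h + h \left(- h\right) = h - h^{2}$)
$V = -408$ ($V = \left(104 + 11 \left(1 - 11\right)\right) 68 = \left(104 + 11 \left(-10\right)\right) 68 = \left(104 - 110\right) 68 = \left(-6\right) 68 = -408$)
$\frac{1}{k + V} = \frac{1}{28141 - 408} = \frac{1}{27733}$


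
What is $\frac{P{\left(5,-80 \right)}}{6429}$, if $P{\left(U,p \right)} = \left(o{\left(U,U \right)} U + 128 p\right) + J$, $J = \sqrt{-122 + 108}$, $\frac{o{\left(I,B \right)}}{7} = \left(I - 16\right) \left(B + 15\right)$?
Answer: $- \frac{5980}{2143} + \frac{i \sqrt{14}}{6429} \approx -2.7905 + 0.000582 i$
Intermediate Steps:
$o{\left(I,B \right)} = 7 \left(-16 + I\right) \left(15 + B\right)$ ($o{\left(I,B \right)} = 7 \left(I - 16\right) \left(B + 15\right) = 7 \left(-16 + I\right) \left(15 + B\right)$)
$J = i \sqrt{14}$ ($J = \sqrt{-14} = i \sqrt{14} \approx 3.7417 i$)
$P{\left(U,p \right)} = 128 p + i \sqrt{14} + U \left(-1680 - 7 U + 7 U^{2}\right)$ ($P{\left(U,p \right)} = \left(\left(-1680 - 112 U + 105 U + 7 U U\right) U + 128 p\right) + i \sqrt{14} = \left(\left(-1680 - 112 U + 105 U + 7 U^{2}\right) U + 128 p\right) + i \sqrt{14} = \left(\left(-1680 - 7 U + 7 U^{2}\right) U + 128 p\right) + i \sqrt{14} = \left(U \left(-1680 - 7 U + 7 U^{2}\right) + 128 p\right) + i \sqrt{14} = \left(128 p + U \left(-1680 - 7 U + 7 U^{2}\right)\right) + i \sqrt{14} = 128 p + i \sqrt{14} + U \left(-1680 - 7 U + 7 U^{2}\right)$)
$\frac{P{\left(5,-80 \right)}}{6429} = \frac{128 \left(-80\right) + i \sqrt{14} + 7 \cdot 5 \left(-240 + 5^{2} - 5\right)}{6429} = \left(-10240 + i \sqrt{14} + 7 \cdot 5 \left(-240 + 25 - 5\right)\right) \frac{1}{6429} = \left(-10240 + i \sqrt{14} + 7 \cdot 5 \left(-220\right)\right) \frac{1}{6429} = \left(-10240 + i \sqrt{14} - 7700\right) \frac{1}{6429} = \left(-17940 + i \sqrt{14}\right) \frac{1}{6429} = - \frac{5980}{2143} + \frac{i \sqrt{14}}{6429}$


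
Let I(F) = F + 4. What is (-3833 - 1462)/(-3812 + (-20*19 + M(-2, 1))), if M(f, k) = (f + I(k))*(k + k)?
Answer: 5295/4186 ≈ 1.2649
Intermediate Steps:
I(F) = 4 + F
M(f, k) = 2*k*(4 + f + k) (M(f, k) = (f + (4 + k))*(k + k) = (4 + f + k)*(2*k) = 2*k*(4 + f + k))
(-3833 - 1462)/(-3812 + (-20*19 + M(-2, 1))) = (-3833 - 1462)/(-3812 + (-20*19 + 2*1*(4 - 2 + 1))) = -5295/(-3812 + (-380 + 2*1*3)) = -5295/(-3812 + (-380 + 6)) = -5295/(-3812 - 374) = -5295/(-4186) = -5295*(-1/4186) = 5295/4186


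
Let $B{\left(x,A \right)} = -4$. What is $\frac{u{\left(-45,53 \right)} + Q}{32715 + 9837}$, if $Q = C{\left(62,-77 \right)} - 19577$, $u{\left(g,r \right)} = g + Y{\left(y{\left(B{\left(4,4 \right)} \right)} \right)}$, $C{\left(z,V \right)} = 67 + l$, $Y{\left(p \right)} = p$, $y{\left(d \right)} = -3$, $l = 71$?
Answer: $- \frac{19487}{42552} \approx -0.45796$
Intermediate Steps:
$C{\left(z,V \right)} = 138$ ($C{\left(z,V \right)} = 67 + 71 = 138$)
$u{\left(g,r \right)} = -3 + g$ ($u{\left(g,r \right)} = g - 3 = -3 + g$)
$Q = -19439$ ($Q = 138 - 19577 = -19439$)
$\frac{u{\left(-45,53 \right)} + Q}{32715 + 9837} = \frac{\left(-3 - 45\right) - 19439}{32715 + 9837} = \frac{-48 - 19439}{42552} = \left(-19487\right) \frac{1}{42552} = - \frac{19487}{42552}$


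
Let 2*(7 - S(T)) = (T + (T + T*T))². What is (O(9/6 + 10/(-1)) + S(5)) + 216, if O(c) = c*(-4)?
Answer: -711/2 ≈ -355.50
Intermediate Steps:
S(T) = 7 - (T² + 2*T)²/2 (S(T) = 7 - (T + (T + T*T))²/2 = 7 - (T + (T + T²))²/2 = 7 - (T² + 2*T)²/2)
O(c) = -4*c
(O(9/6 + 10/(-1)) + S(5)) + 216 = (-4*(9/6 + 10/(-1)) + (7 - ½*5²*(2 + 5)²)) + 216 = (-4*(9*(⅙) + 10*(-1)) + (7 - ½*25*7²)) + 216 = (-4*(3/2 - 10) + (7 - ½*25*49)) + 216 = (-4*(-17/2) + (7 - 1225/2)) + 216 = (34 - 1211/2) + 216 = -1143/2 + 216 = -711/2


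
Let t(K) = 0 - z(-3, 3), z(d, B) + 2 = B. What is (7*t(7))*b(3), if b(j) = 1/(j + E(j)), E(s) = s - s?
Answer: -7/3 ≈ -2.3333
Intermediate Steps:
z(d, B) = -2 + B
E(s) = 0
t(K) = -1 (t(K) = 0 - (-2 + 3) = 0 - 1*1 = 0 - 1 = -1)
b(j) = 1/j (b(j) = 1/(j + 0) = 1/j)
(7*t(7))*b(3) = (7*(-1))/3 = -7*⅓ = -7/3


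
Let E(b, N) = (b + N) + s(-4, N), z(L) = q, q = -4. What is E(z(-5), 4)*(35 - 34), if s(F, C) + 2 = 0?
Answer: -2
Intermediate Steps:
z(L) = -4
s(F, C) = -2 (s(F, C) = -2 + 0 = -2)
E(b, N) = -2 + N + b (E(b, N) = (b + N) - 2 = (N + b) - 2 = -2 + N + b)
E(z(-5), 4)*(35 - 34) = (-2 + 4 - 4)*(35 - 34) = -2*1 = -2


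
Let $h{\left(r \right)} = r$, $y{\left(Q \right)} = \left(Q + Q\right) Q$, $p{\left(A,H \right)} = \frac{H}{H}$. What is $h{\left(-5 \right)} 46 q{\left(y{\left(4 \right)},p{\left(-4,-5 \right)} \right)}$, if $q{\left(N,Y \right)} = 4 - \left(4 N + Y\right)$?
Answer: $28750$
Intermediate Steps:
$p{\left(A,H \right)} = 1$
$y{\left(Q \right)} = 2 Q^{2}$ ($y{\left(Q \right)} = 2 Q Q = 2 Q^{2}$)
$q{\left(N,Y \right)} = 4 - Y - 4 N$ ($q{\left(N,Y \right)} = 4 - \left(Y + 4 N\right) = 4 - Y - 4 N$)
$h{\left(-5 \right)} 46 q{\left(y{\left(4 \right)},p{\left(-4,-5 \right)} \right)} = \left(-5\right) 46 \left(4 - 1 - 4 \cdot 2 \cdot 4^{2}\right) = - 230 \left(4 - 1 - 4 \cdot 2 \cdot 16\right) = - 230 \left(4 - 1 - 128\right) = \left(-230\right) \left(-125\right) = 28750$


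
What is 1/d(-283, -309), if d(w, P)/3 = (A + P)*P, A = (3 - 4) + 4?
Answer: 1/283662 ≈ 3.5253e-6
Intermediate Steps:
A = 3 (A = -1 + 4 = 3)
d(w, P) = 3*P*(3 + P) (d(w, P) = 3*((3 + P)*P) = 3*(P*(3 + P)) = 3*P*(3 + P))
1/d(-283, -309) = 1/(3*(-309)*(3 - 309)) = 1/(3*(-309)*(-306)) = 1/283662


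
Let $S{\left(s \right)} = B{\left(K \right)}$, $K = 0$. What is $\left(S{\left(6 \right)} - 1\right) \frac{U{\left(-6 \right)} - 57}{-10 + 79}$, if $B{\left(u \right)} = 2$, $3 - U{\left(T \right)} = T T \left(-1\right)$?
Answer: $- \frac{6}{23} \approx -0.26087$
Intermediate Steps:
$U{\left(T \right)} = 3 + T^{2}$ ($U{\left(T \right)} = 3 - T T \left(-1\right) = 3 - T^{2} \left(-1\right) = 3 - - T^{2} = 3 + T^{2}$)
$S{\left(s \right)} = 2$
$\left(S{\left(6 \right)} - 1\right) \frac{U{\left(-6 \right)} - 57}{-10 + 79} = \left(2 - 1\right) \frac{\left(3 + \left(-6\right)^{2}\right) - 57}{-10 + 79} = 1 \frac{\left(3 + 36\right) - 57}{69} = 1 \left(39 - 57\right) \frac{1}{69} = 1 \left(\left(-18\right) \frac{1}{69}\right) = 1 \left(- \frac{6}{23}\right) = - \frac{6}{23}$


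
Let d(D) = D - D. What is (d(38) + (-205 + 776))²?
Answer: 326041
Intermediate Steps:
d(D) = 0
(d(38) + (-205 + 776))² = (0 + (-205 + 776))² = (0 + 571)² = 571² = 326041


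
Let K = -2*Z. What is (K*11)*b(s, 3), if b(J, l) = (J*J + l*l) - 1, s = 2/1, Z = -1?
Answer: 264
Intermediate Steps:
s = 2 (s = 2*1 = 2)
K = 2 (K = -2*(-1) = 2)
b(J, l) = -1 + J² + l² (b(J, l) = (J² + l²) - 1 = -1 + J² + l²)
(K*11)*b(s, 3) = (2*11)*(-1 + 2² + 3²) = 22*(-1 + 4 + 9) = 22*12 = 264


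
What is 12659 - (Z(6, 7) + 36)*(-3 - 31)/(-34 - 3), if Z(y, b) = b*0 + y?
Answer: 466955/37 ≈ 12620.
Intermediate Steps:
Z(y, b) = y (Z(y, b) = 0 + y = y)
12659 - (Z(6, 7) + 36)*(-3 - 31)/(-34 - 3) = 12659 - (6 + 36)*(-3 - 31)/(-34 - 3) = 12659 - 42*(-34/(-37)) = 12659 - 42*(-34*(-1/37)) = 12659 - 42*34/37 = 12659 - 1*1428/37 = 12659 - 1428/37 = 466955/37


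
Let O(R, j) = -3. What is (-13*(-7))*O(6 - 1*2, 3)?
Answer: -273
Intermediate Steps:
(-13*(-7))*O(6 - 1*2, 3) = -13*(-7)*(-3) = 91*(-3) = -273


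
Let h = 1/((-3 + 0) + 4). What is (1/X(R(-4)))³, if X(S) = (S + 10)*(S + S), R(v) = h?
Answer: 1/10648 ≈ 9.3914e-5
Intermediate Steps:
h = 1 (h = 1/(-3 + 4) = 1/1 = 1)
R(v) = 1
X(S) = 2*S*(10 + S) (X(S) = (10 + S)*(2*S) = 2*S*(10 + S))
(1/X(R(-4)))³ = (1/(2*1*(10 + 1)))³ = (1/(2*1*11))³ = (1/22)³ = 1/10648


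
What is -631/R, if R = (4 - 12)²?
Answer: -631/64 ≈ -9.8594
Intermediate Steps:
R = 64 (R = (-8)² = 64)
-631/R = -631/64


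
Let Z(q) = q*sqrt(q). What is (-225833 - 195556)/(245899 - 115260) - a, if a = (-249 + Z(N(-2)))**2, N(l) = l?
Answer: -8099124916/130639 - 996*I*sqrt(2) ≈ -61996.0 - 1408.6*I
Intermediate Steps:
Z(q) = q**(3/2)
a = (-249 - 2*I*sqrt(2))**2 (a = (-249 + (-2)**(3/2))**2 = (-249 - 2*I*sqrt(2))**2 ≈ 61993.0 + 1408.6*I)
(-225833 - 195556)/(245899 - 115260) - a = (-225833 - 195556)/(245899 - 115260) - (61993 + 996*I*sqrt(2)) = -421389/130639 + (-61993 - 996*I*sqrt(2)) = -8099124916/130639 - 996*I*sqrt(2)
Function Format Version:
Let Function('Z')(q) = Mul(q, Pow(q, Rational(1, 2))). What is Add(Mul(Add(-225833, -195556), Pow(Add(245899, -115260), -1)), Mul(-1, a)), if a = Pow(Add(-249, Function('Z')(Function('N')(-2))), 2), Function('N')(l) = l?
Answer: Add(Rational(-8099124916, 130639), Mul(-996, I, Pow(2, Rational(1, 2)))) ≈ Add(-61996., Mul(-1408.6, I))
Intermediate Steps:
Function('Z')(q) = Pow(q, Rational(3, 2))
a = Pow(Add(-249, Mul(-2, I, Pow(2, Rational(1, 2)))), 2) (a = Pow(Add(-249, Pow(-2, Rational(3, 2))), 2) = Pow(Add(-249, Mul(-2, I, Pow(2, Rational(1, 2)))), 2) ≈ Add(61993., Mul(1408.6, I)))
Add(Mul(Add(-225833, -195556), Pow(Add(245899, -115260), -1)), Mul(-1, a)) = Add(Mul(Add(-225833, -195556), Pow(Add(245899, -115260), -1)), Mul(-1, Add(61993, Mul(996, I, Pow(2, Rational(1, 2)))))) = Add(Mul(-421389, Pow(130639, -1)), Add(-61993, Mul(-996, I, Pow(2, Rational(1, 2))))) = Add(Mul(-421389, Rational(1, 130639)), Add(-61993, Mul(-996, I, Pow(2, Rational(1, 2))))) = Add(Rational(-421389, 130639), Add(-61993, Mul(-996, I, Pow(2, Rational(1, 2))))) = Add(Rational(-8099124916, 130639), Mul(-996, I, Pow(2, Rational(1, 2))))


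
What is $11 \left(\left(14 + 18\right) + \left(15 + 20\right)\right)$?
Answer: $737$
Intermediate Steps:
$11 \left(\left(14 + 18\right) + \left(15 + 20\right)\right) = 11 \left(32 + 35\right) = 11 \cdot 67 = 737$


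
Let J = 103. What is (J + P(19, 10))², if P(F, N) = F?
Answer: 14884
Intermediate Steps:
(J + P(19, 10))² = (103 + 19)² = 122² = 14884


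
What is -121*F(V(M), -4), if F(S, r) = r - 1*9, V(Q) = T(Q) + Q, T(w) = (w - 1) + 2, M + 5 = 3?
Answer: 1573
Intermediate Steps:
M = -2 (M = -5 + 3 = -2)
T(w) = 1 + w (T(w) = (-1 + w) + 2 = 1 + w)
V(Q) = 1 + 2*Q (V(Q) = (1 + Q) + Q = 1 + 2*Q)
F(S, r) = -9 + r (F(S, r) = r - 9 = -9 + r)
-121*F(V(M), -4) = -121*(-9 - 4) = -121*(-13) = 1573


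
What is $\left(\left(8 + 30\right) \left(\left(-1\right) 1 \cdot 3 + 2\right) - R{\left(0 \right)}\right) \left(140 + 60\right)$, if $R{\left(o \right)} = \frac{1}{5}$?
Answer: $-7640$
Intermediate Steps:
$R{\left(o \right)} = \frac{1}{5}$
$\left(\left(8 + 30\right) \left(\left(-1\right) 1 \cdot 3 + 2\right) - R{\left(0 \right)}\right) \left(140 + 60\right) = \left(\left(8 + 30\right) \left(\left(-1\right) 1 \cdot 3 + 2\right) - \frac{1}{5}\right) \left(140 + 60\right) = \left(38 \left(\left(-1\right) 3 + 2\right) - \frac{1}{5}\right) 200 = \left(38 \left(-3 + 2\right) - \frac{1}{5}\right) 200 = \left(38 \left(-1\right) - \frac{1}{5}\right) 200 = \left(-38 - \frac{1}{5}\right) 200 = \left(- \frac{191}{5}\right) 200 = -7640$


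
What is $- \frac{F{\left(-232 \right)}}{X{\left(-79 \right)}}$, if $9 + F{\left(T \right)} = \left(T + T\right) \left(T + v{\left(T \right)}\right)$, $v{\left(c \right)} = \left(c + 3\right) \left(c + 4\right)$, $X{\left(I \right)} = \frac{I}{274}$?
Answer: $- \frac{6608531746}{79} \approx -8.3652 \cdot 10^{7}$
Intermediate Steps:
$X{\left(I \right)} = \frac{I}{274}$ ($X{\left(I \right)} = I \frac{1}{274} = \frac{I}{274}$)
$v{\left(c \right)} = \left(3 + c\right) \left(4 + c\right)$
$F{\left(T \right)} = -9 + 2 T \left(12 + T^{2} + 8 T\right)$ ($F{\left(T \right)} = -9 + \left(T + T\right) \left(T + \left(12 + T^{2} + 7 T\right)\right) = -9 + 2 T \left(12 + T^{2} + 8 T\right)$)
$- \frac{F{\left(-232 \right)}}{X{\left(-79 \right)}} = - \frac{-9 + 2 \left(-232\right)^{3} + 16 \left(-232\right)^{2} + 24 \left(-232\right)}{\frac{1}{274} \left(-79\right)} = - \frac{-9 + 2 \left(-12487168\right) + 16 \cdot 53824 - 5568}{- \frac{79}{274}} = - \frac{\left(-9 - 24974336 + 861184 - 5568\right) \left(-274\right)}{79} = - \frac{\left(-24118729\right) \left(-274\right)}{79} = \left(-1\right) \frac{6608531746}{79} = - \frac{6608531746}{79}$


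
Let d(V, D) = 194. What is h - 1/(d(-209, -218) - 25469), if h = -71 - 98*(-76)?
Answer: 186453676/25275 ≈ 7377.0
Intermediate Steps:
h = 7377 (h = -71 + 7448 = 7377)
h - 1/(d(-209, -218) - 25469) = 7377 - 1/(194 - 25469) = 7377 - 1/(-25275) = 7377 - 1*(-1/25275) = 7377 + 1/25275 = 186453676/25275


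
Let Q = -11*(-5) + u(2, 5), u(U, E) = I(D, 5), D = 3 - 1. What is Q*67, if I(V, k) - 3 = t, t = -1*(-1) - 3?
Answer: 3752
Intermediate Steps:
t = -2 (t = 1 - 3 = -2)
D = 2
I(V, k) = 1 (I(V, k) = 3 - 2 = 1)
u(U, E) = 1
Q = 56 (Q = -11*(-5) + 1 = 55 + 1 = 56)
Q*67 = 56*67 = 3752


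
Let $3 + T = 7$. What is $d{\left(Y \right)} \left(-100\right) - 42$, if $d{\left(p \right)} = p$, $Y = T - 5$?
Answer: $58$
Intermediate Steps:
$T = 4$ ($T = -3 + 7 = 4$)
$Y = -1$ ($Y = 4 - 5 = -1$)
$d{\left(Y \right)} \left(-100\right) - 42 = \left(-1\right) \left(-100\right) - 42 = 100 - 42 = 58$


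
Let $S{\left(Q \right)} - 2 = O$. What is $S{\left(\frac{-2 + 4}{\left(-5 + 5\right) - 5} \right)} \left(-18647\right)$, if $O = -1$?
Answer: $-18647$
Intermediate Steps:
$S{\left(Q \right)} = 1$ ($S{\left(Q \right)} = 2 - 1 = 1$)
$S{\left(\frac{-2 + 4}{\left(-5 + 5\right) - 5} \right)} \left(-18647\right) = 1 \left(-18647\right) = -18647$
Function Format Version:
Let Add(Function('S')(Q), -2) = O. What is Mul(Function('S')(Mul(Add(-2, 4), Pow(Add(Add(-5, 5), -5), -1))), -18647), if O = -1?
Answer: -18647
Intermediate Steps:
Function('S')(Q) = 1 (Function('S')(Q) = Add(2, -1) = 1)
Mul(Function('S')(Mul(Add(-2, 4), Pow(Add(Add(-5, 5), -5), -1))), -18647) = Mul(1, -18647) = -18647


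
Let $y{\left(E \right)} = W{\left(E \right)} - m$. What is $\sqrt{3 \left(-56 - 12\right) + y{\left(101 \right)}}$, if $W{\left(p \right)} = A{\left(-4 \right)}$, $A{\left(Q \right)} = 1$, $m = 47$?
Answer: $5 i \sqrt{10} \approx 15.811 i$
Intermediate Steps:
$W{\left(p \right)} = 1$
$y{\left(E \right)} = -46$ ($y{\left(E \right)} = 1 - 47 = -46$)
$\sqrt{3 \left(-56 - 12\right) + y{\left(101 \right)}} = \sqrt{3 \left(-56 - 12\right) - 46} = \sqrt{3 \left(-68\right) - 46} = \sqrt{-204 - 46} = \sqrt{-250} = 5 i \sqrt{10}$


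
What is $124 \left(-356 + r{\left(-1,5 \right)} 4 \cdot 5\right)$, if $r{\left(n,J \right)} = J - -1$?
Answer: $-29264$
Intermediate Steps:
$r{\left(n,J \right)} = 1 + J$ ($r{\left(n,J \right)} = J + 1 = 1 + J$)
$124 \left(-356 + r{\left(-1,5 \right)} 4 \cdot 5\right) = 124 \left(-356 + \left(1 + 5\right) 4 \cdot 5\right) = 124 \left(-356 + 6 \cdot 4 \cdot 5\right) = 124 \left(-356 + 24 \cdot 5\right) = 124 \left(-356 + 120\right) = 124 \left(-236\right) = -29264$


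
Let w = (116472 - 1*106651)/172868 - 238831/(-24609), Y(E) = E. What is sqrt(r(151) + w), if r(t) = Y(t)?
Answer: sqrt(1374942223236631413)/92480622 ≈ 12.679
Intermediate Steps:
r(t) = t
w = 1805561839/184961244 (w = (116472 - 106651)*(1/172868) - 238831*(-1/24609) = 9821*(1/172868) + 238831/24609 = 427/7516 + 238831/24609 = 1805561839/184961244 ≈ 9.7618)
sqrt(r(151) + w) = sqrt(151 + 1805561839/184961244) = sqrt(29734709683/184961244) = sqrt(1374942223236631413)/92480622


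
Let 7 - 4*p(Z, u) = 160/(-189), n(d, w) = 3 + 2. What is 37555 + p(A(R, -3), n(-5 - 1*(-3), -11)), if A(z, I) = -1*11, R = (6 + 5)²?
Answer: 28393063/756 ≈ 37557.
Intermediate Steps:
R = 121 (R = 11² = 121)
n(d, w) = 5
A(z, I) = -11
p(Z, u) = 1483/756 (p(Z, u) = 7/4 - 40/(-189) = 7/4 - 40*(-1)/189 = 7/4 - ¼*(-160/189) = 7/4 + 40/189 = 1483/756)
37555 + p(A(R, -3), n(-5 - 1*(-3), -11)) = 37555 + 1483/756 = 28393063/756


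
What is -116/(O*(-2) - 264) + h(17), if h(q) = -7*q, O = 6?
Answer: -8182/69 ≈ -118.58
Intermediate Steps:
-116/(O*(-2) - 264) + h(17) = -116/(6*(-2) - 264) - 7*17 = -116/(-12 - 264) - 119 = -116/(-276) - 119 = -1/276*(-116) - 119 = 29/69 - 119 = -8182/69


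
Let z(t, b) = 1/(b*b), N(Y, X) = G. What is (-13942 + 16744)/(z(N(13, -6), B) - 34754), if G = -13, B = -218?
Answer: -133162248/1651649095 ≈ -0.080624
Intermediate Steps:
N(Y, X) = -13
z(t, b) = b⁻² (z(t, b) = 1/(b²) = b⁻²)
(-13942 + 16744)/(z(N(13, -6), B) - 34754) = (-13942 + 16744)/((-218)⁻² - 34754) = 2802/(1/47524 - 34754) = 2802/(-1651649095/47524) = 2802*(-47524/1651649095) = -133162248/1651649095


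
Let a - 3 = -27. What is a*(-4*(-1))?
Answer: -96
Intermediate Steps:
a = -24 (a = 3 - 27 = -24)
a*(-4*(-1)) = -(-96)*(-1) = -24*4 = -96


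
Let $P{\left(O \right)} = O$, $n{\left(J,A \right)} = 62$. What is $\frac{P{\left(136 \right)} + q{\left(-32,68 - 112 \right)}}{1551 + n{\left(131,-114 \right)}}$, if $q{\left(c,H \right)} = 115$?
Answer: $\frac{251}{1613} \approx 0.15561$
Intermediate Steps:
$\frac{P{\left(136 \right)} + q{\left(-32,68 - 112 \right)}}{1551 + n{\left(131,-114 \right)}} = \frac{136 + 115}{1551 + 62} = \frac{251}{1613}$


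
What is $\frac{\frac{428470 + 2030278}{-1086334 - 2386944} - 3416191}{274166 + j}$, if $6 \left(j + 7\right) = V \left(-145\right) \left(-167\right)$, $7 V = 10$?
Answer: $- \frac{124586526779883}{10208683010546} \approx -12.204$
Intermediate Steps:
$V = \frac{10}{7}$ ($V = \frac{1}{7} \cdot 10 = \frac{10}{7} \approx 1.4286$)
$j = \frac{120928}{21}$ ($j = -7 + \frac{\frac{10}{7} \left(-145\right) \left(-167\right)}{6} = -7 + \frac{\left(- \frac{1450}{7}\right) \left(-167\right)}{6} = -7 + \frac{1}{6} \cdot \frac{242150}{7} = -7 + \frac{121075}{21} = \frac{120928}{21} \approx 5758.5$)
$\frac{\frac{428470 + 2030278}{-1086334 - 2386944} - 3416191}{274166 + j} = \frac{\frac{428470 + 2030278}{-1086334 - 2386944} - 3416191}{274166 + \frac{120928}{21}} = \frac{\frac{2458748}{-3473278} - 3416191}{\frac{5878414}{21}} = \left(2458748 \left(- \frac{1}{3473278}\right) - 3416191\right) \frac{21}{5878414} = \left(- \frac{1229374}{1736639} - 3416191\right) \frac{21}{5878414} = \left(- \frac{5932691751423}{1736639}\right) \frac{21}{5878414} = - \frac{124586526779883}{10208683010546}$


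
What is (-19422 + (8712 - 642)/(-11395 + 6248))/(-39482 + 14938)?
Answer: 6248319/7895498 ≈ 0.79138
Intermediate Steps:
(-19422 + (8712 - 642)/(-11395 + 6248))/(-39482 + 14938) = (-19422 + 8070/(-5147))/(-24544) = (-19422 + 8070*(-1/5147))*(-1/24544) = (-19422 - 8070/5147)*(-1/24544) = -99973104/5147*(-1/24544) = 6248319/7895498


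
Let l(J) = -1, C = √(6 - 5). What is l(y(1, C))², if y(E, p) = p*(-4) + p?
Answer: 1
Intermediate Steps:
C = 1 (C = √1 = 1)
y(E, p) = -3*p (y(E, p) = -4*p + p = -3*p)
l(y(1, C))² = (-1)² = 1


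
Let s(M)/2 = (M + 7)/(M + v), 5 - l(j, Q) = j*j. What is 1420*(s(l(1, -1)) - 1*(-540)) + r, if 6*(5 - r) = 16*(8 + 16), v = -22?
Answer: 6885049/9 ≈ 7.6501e+5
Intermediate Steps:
l(j, Q) = 5 - j² (l(j, Q) = 5 - j*j = 5 - j²)
r = -59 (r = 5 - 8*(8 + 16)/3 = 5 - 8*24/3 = 5 - ⅙*384 = 5 - 64 = -59)
s(M) = 2*(7 + M)/(-22 + M) (s(M) = 2*((M + 7)/(M - 22)) = 2*((7 + M)/(-22 + M)) = 2*(7 + M)/(-22 + M))
1420*(s(l(1, -1)) - 1*(-540)) + r = 1420*(2*(7 + (5 - 1*1²))/(-22 + (5 - 1*1²)) - 1*(-540)) - 59 = 1420*(2*(7 + (5 - 1*1))/(-22 + (5 - 1*1)) + 540) - 59 = 1420*(2*(7 + (5 - 1))/(-22 + (5 - 1)) + 540) - 59 = 1420*(2*(7 + 4)/(-22 + 4) + 540) - 59 = 1420*(2*11/(-18) + 540) - 59 = 1420*(2*(-1/18)*11 + 540) - 59 = 1420*(-11/9 + 540) - 59 = 1420*(4849/9) - 59 = 6885580/9 - 59 = 6885049/9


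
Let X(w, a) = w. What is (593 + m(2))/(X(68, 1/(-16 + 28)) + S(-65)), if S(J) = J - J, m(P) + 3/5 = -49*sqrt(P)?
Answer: 1481/170 - 49*sqrt(2)/68 ≈ 7.6927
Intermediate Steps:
m(P) = -3/5 - 49*sqrt(P)
S(J) = 0
(593 + m(2))/(X(68, 1/(-16 + 28)) + S(-65)) = (593 + (-3/5 - 49*sqrt(2)))/(68 + 0) = (2962/5 - 49*sqrt(2))/68 = (2962/5 - 49*sqrt(2))*(1/68) = 1481/170 - 49*sqrt(2)/68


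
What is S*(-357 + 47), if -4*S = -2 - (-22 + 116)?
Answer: -7440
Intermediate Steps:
S = 24 (S = -(-2 - (-22 + 116))/4 = -(-2 - 1*94)/4 = -(-2 - 94)/4 = -¼*(-96) = 24)
S*(-357 + 47) = 24*(-357 + 47) = 24*(-310) = -7440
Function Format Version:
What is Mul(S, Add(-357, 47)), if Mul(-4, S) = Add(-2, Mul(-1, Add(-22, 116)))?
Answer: -7440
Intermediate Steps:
S = 24 (S = Mul(Rational(-1, 4), Add(-2, Mul(-1, Add(-22, 116)))) = Mul(Rational(-1, 4), Add(-2, Mul(-1, 94))) = Mul(Rational(-1, 4), Add(-2, -94)) = Mul(Rational(-1, 4), -96) = 24)
Mul(S, Add(-357, 47)) = Mul(24, Add(-357, 47)) = Mul(24, -310) = -7440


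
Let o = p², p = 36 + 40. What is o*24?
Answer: 138624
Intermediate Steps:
p = 76
o = 5776 (o = 76² = 5776)
o*24 = 5776*24 = 138624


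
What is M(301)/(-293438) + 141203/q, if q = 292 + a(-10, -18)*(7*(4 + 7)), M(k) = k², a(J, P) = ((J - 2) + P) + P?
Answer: -20871365859/499431476 ≈ -41.790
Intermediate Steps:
a(J, P) = -2 + J + 2*P (a(J, P) = ((-2 + J) + P) + P = (-2 + J + P) + P = -2 + J + 2*P)
q = -3404 (q = 292 + (-2 - 10 + 2*(-18))*(7*(4 + 7)) = 292 + (-2 - 10 - 36)*(7*11) = 292 - 48*77 = 292 - 3696 = -3404)
M(301)/(-293438) + 141203/q = 301²/(-293438) + 141203/(-3404) = 90601*(-1/293438) + 141203*(-1/3404) = -90601/293438 - 141203/3404 = -20871365859/499431476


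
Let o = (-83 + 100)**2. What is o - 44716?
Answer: -44427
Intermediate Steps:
o = 289 (o = 17**2 = 289)
o - 44716 = 289 - 44716 = -44427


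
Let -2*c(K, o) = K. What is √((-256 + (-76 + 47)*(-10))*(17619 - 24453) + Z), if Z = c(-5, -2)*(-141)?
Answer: 3*I*√103426/2 ≈ 482.4*I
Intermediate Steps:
c(K, o) = -K/2
Z = -705/2 (Z = -½*(-5)*(-141) = (5/2)*(-141) = -705/2 ≈ -352.50)
√((-256 + (-76 + 47)*(-10))*(17619 - 24453) + Z) = √((-256 + (-76 + 47)*(-10))*(17619 - 24453) - 705/2) = √((-256 - 29*(-10))*(-6834) - 705/2) = √((-256 + 290)*(-6834) - 705/2) = √(34*(-6834) - 705/2) = √(-232356 - 705/2) = √(-465417/2) = 3*I*√103426/2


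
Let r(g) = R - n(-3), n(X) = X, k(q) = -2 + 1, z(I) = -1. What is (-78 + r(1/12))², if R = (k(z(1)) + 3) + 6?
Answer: 4489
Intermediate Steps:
k(q) = -1
R = 8 (R = (-1 + 3) + 6 = 2 + 6 = 8)
r(g) = 11 (r(g) = 8 - 1*(-3) = 8 + 3 = 11)
(-78 + r(1/12))² = (-78 + 11)² = (-67)² = 4489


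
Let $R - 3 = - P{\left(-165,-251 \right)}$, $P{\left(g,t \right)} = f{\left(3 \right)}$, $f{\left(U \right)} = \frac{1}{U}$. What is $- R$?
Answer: $- \frac{8}{3} \approx -2.6667$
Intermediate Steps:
$P{\left(g,t \right)} = \frac{1}{3}$
$R = \frac{8}{3}$ ($R = 3 - \frac{1}{3} = \frac{8}{3} \approx 2.6667$)
$- R = \left(-1\right) \frac{8}{3} = - \frac{8}{3}$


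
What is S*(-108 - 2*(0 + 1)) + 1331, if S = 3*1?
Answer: 1001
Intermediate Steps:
S = 3
S*(-108 - 2*(0 + 1)) + 1331 = 3*(-108 - 2*(0 + 1)) + 1331 = 3*(-108 - 2*1) + 1331 = 3*(-108 - 2) + 1331 = 3*(-110) + 1331 = -330 + 1331 = 1001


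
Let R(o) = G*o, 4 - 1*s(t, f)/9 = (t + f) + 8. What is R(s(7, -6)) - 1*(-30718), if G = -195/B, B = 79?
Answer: 2435497/79 ≈ 30829.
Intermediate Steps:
G = -195/79 ≈ -2.4684
s(t, f) = -36 - 9*f - 9*t (s(t, f) = 36 - 9*((t + f) + 8) = 36 - 9*((f + t) + 8) = 36 - 9*(8 + f + t) = 36 + (-72 - 9*f - 9*t) = -36 - 9*f - 9*t)
R(o) = -195*o/79
R(s(7, -6)) - 1*(-30718) = -195*(-36 - 9*(-6) - 9*7)/79 - 1*(-30718) = -195*(-36 + 54 - 63)/79 + 30718 = -195/79*(-45) + 30718 = 8775/79 + 30718 = 2435497/79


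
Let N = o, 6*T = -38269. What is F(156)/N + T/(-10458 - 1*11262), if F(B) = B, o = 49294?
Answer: 953381003/3211997040 ≈ 0.29682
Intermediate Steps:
T = -38269/6 (T = (⅙)*(-38269) = -38269/6 ≈ -6378.2)
N = 49294
F(156)/N + T/(-10458 - 1*11262) = 156/49294 - 38269/(6*(-10458 - 1*11262)) = 156*(1/49294) - 38269/(6*(-10458 - 11262)) = 78/24647 - 38269/6/(-21720) = 78/24647 - 38269/6*(-1/21720) = 78/24647 + 38269/130320 = 953381003/3211997040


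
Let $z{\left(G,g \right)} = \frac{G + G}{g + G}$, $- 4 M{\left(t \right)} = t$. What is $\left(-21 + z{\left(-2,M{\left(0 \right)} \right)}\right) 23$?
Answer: $-437$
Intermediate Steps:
$M{\left(t \right)} = - \frac{t}{4}$
$z{\left(G,g \right)} = \frac{2 G}{G + g}$
$\left(-21 + z{\left(-2,M{\left(0 \right)} \right)}\right) 23 = \left(-21 + 2 \left(-2\right) \frac{1}{-2 - 0}\right) 23 = \left(-21 + 2 \left(-2\right) \frac{1}{-2 + 0}\right) 23 = \left(-21 + 2 \left(-2\right) \frac{1}{-2}\right) 23 = \left(-21 + 2 \left(-2\right) \left(- \frac{1}{2}\right)\right) 23 = \left(-21 + 2\right) 23 = \left(-19\right) 23 = -437$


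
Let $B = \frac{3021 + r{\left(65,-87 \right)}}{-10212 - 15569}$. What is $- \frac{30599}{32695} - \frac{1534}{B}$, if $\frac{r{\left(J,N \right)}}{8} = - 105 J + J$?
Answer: $- \frac{1294585979871}{1669374005} \approx -775.49$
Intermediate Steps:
$r{\left(J,N \right)} = - 832 J$ ($r{\left(J,N \right)} = 8 \left(- 105 J + J\right) = 8 \left(- 104 J\right) = - 832 J$)
$B = \frac{51059}{25781}$ ($B = \frac{3021 - 54080}{-10212 - 15569} = \frac{3021 - 54080}{-25781} = \left(-51059\right) \left(- \frac{1}{25781}\right) = \frac{51059}{25781} \approx 1.9805$)
$- \frac{30599}{32695} - \frac{1534}{B} = - \frac{30599}{32695} - \frac{1534}{\frac{51059}{25781}} = \left(-30599\right) \frac{1}{32695} - \frac{39548054}{51059} = - \frac{30599}{32695} - \frac{39548054}{51059} = - \frac{1294585979871}{1669374005}$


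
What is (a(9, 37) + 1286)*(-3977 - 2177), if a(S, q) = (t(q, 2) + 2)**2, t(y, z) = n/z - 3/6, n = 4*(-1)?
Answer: -15831165/2 ≈ -7.9156e+6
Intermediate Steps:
n = -4
t(y, z) = -1/2 - 4/z (t(y, z) = -4/z - 3/6 = -4/z - 3*1/6 = -4/z - 1/2 = -1/2 - 4/z)
a(S, q) = 1/4 (a(S, q) = ((1/2)*(-8 - 1*2)/2 + 2)**2 = ((1/2)*(1/2)*(-8 - 2) + 2)**2 = ((1/2)*(1/2)*(-10) + 2)**2 = (-5/2 + 2)**2 = (-1/2)**2 = 1/4)
(a(9, 37) + 1286)*(-3977 - 2177) = (1/4 + 1286)*(-3977 - 2177) = (5145/4)*(-6154) = -15831165/2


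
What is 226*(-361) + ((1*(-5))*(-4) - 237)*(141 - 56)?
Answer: -100031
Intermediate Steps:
226*(-361) + ((1*(-5))*(-4) - 237)*(141 - 56) = -81586 + (-5*(-4) - 237)*85 = -81586 + (20 - 237)*85 = -81586 - 217*85 = -81586 - 18445 = -100031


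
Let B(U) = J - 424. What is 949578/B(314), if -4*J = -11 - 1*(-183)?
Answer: -949578/467 ≈ -2033.4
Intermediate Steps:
J = -43 (J = -(-11 - 1*(-183))/4 = -(-11 + 183)/4 = -¼*172 = -43)
B(U) = -467 (B(U) = -43 - 424 = -467)
949578/B(314) = 949578/(-467) = 949578*(-1/467) = -949578/467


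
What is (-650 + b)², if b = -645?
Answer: 1677025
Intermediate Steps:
(-650 + b)² = (-650 - 645)² = (-1295)² = 1677025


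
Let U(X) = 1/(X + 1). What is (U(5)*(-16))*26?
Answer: -208/3 ≈ -69.333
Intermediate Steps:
U(X) = 1/(1 + X)
(U(5)*(-16))*26 = (-16/(1 + 5))*26 = (-16/6)*26 = ((⅙)*(-16))*26 = -8/3*26 = -208/3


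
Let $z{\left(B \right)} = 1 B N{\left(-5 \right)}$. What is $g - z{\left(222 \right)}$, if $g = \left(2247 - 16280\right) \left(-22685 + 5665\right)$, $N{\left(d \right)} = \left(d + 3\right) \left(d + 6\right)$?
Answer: $238842104$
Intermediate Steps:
$N{\left(d \right)} = \left(3 + d\right) \left(6 + d\right)$
$g = 238841660$ ($g = \left(-14033\right) \left(-17020\right) = 238841660$)
$z{\left(B \right)} = - 2 B$ ($z{\left(B \right)} = 1 B \left(18 + \left(-5\right)^{2} + 9 \left(-5\right)\right) = B \left(18 + 25 - 45\right) = B \left(-2\right) = - 2 B$)
$g - z{\left(222 \right)} = 238841660 - \left(-2\right) 222 = 238841660 - -444 = 238841660 + 444 = 238842104$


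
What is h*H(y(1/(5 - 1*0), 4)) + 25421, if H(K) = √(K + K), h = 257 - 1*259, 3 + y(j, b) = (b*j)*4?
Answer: 25421 - 2*√10/5 ≈ 25420.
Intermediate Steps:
y(j, b) = -3 + 4*b*j (y(j, b) = -3 + (b*j)*4 = -3 + 4*b*j)
h = -2 (h = 257 - 259 = -2)
H(K) = √2*√K (H(K) = √(2*K) = √2*√K)
h*H(y(1/(5 - 1*0), 4)) + 25421 = -2*√2*√(-3 + 4*4/(5 - 1*0)) + 25421 = -2*√2*√(-3 + 4*4/(5 + 0)) + 25421 = -2*√2*√(-3 + 4*4/5) + 25421 = -2*√2*√(-3 + 4*4*(⅕)) + 25421 = -2*√2*√(-3 + 16/5) + 25421 = -2*√2*√(⅕) + 25421 = -2*√2*√5/5 + 25421 = -2*√10/5 + 25421 = 25421 - 2*√10/5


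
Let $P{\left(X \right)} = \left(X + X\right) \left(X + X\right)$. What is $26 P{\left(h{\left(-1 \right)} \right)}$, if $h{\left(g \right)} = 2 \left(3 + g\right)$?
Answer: $1664$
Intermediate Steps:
$h{\left(g \right)} = 6 + 2 g$
$P{\left(X \right)} = 4 X^{2}$ ($P{\left(X \right)} = 2 X 2 X = 4 X^{2}$)
$26 P{\left(h{\left(-1 \right)} \right)} = 26 \cdot 4 \left(6 + 2 \left(-1\right)\right)^{2} = 26 \cdot 4 \left(6 - 2\right)^{2} = 26 \cdot 4 \cdot 4^{2} = 26 \cdot 4 \cdot 16 = 26 \cdot 64 = 1664$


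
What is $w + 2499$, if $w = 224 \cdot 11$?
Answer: $4963$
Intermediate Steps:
$w = 2464$
$w + 2499 = 2464 + 2499 = 4963$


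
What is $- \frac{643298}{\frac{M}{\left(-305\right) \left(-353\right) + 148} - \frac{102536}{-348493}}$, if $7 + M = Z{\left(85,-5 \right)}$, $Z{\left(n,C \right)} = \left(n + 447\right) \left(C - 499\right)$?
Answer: $\frac{24170041223778082}{82388456787} \approx 2.9337 \cdot 10^{5}$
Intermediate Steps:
$Z{\left(n,C \right)} = \left(-499 + C\right) \left(447 + n\right)$ ($Z{\left(n,C \right)} = \left(447 + n\right) \left(-499 + C\right) = \left(-499 + C\right) \left(447 + n\right)$)
$M = -268135$ ($M = -7 - 268128 = -268135$)
$- \frac{643298}{\frac{M}{\left(-305\right) \left(-353\right) + 148} - \frac{102536}{-348493}} = - \frac{643298}{- \frac{268135}{\left(-305\right) \left(-353\right) + 148} - \frac{102536}{-348493}} = - \frac{643298}{- \frac{268135}{107665 + 148} - - \frac{102536}{348493}} = - \frac{643298}{- \frac{268135}{107813} + \frac{102536}{348493}} = - \frac{643298}{- \frac{82388456787}{37572075809}} = \left(-643298\right) \left(- \frac{37572075809}{82388456787}\right) = \frac{24170041223778082}{82388456787}$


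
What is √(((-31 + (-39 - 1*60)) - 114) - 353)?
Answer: I*√597 ≈ 24.434*I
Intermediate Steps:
√(((-31 + (-39 - 1*60)) - 114) - 353) = √(((-31 + (-39 - 60)) - 114) - 353) = √(((-31 - 99) - 114) - 353) = √((-130 - 114) - 353) = √(-244 - 353) = √(-597) = I*√597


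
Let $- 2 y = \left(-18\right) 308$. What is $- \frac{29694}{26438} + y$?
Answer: $\frac{36628221}{13219} \approx 2770.9$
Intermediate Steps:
$y = 2772$ ($y = - \frac{\left(-18\right) 308}{2} = \left(- \frac{1}{2}\right) \left(-5544\right) = 2772$)
$- \frac{29694}{26438} + y = - \frac{29694}{26438} + 2772 = \left(-29694\right) \frac{1}{26438} + 2772 = - \frac{14847}{13219} + 2772 = \frac{36628221}{13219}$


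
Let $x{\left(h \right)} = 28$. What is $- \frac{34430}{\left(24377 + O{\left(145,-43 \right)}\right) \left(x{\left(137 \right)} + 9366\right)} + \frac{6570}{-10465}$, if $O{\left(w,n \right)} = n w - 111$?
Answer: $- \frac{111209593}{177082451} \approx -0.62801$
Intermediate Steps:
$O{\left(w,n \right)} = -111 + n w$
$- \frac{34430}{\left(24377 + O{\left(145,-43 \right)}\right) \left(x{\left(137 \right)} + 9366\right)} + \frac{6570}{-10465} = - \frac{34430}{\left(24377 - 6346\right) \left(28 + 9366\right)} + \frac{6570}{-10465} = - \frac{34430}{\left(24377 - 6346\right) 9394} + 6570 \left(- \frac{1}{10465}\right) = - \frac{34430}{\left(24377 - 6346\right) 9394} - \frac{1314}{2093} = - \frac{34430}{18031 \cdot 9394} - \frac{1314}{2093} = - \frac{34430}{169383214} - \frac{1314}{2093} = \left(-34430\right) \frac{1}{169383214} - \frac{1314}{2093} = - \frac{1565}{7699237} - \frac{1314}{2093} = - \frac{111209593}{177082451}$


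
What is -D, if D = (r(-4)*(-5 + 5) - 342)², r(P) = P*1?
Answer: -116964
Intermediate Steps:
r(P) = P
D = 116964 (D = (-4*(-5 + 5) - 342)² = (-4*0 - 342)² = (0 - 342)² = (-342)² = 116964)
-D = -1*116964 = -116964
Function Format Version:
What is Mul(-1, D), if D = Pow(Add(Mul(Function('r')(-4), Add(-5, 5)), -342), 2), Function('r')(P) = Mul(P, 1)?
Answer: -116964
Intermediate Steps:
Function('r')(P) = P
D = 116964 (D = Pow(Add(Mul(-4, Add(-5, 5)), -342), 2) = Pow(Add(Mul(-4, 0), -342), 2) = Pow(Add(0, -342), 2) = Pow(-342, 2) = 116964)
Mul(-1, D) = Mul(-1, 116964) = -116964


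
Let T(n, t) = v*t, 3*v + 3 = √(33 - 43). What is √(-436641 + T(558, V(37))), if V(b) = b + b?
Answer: √(-3930435 + 222*I*√10)/3 ≈ 0.059018 + 660.84*I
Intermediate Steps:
v = -1 + I*√10/3 (v = -1 + √(33 - 43)/3 = -1 + √(-10)/3 = -1 + (I*√10)/3 = -1 + I*√10/3 ≈ -1.0 + 1.0541*I)
V(b) = 2*b
T(n, t) = t*(-1 + I*√10/3) (T(n, t) = (-1 + I*√10/3)*t = t*(-1 + I*√10/3))
√(-436641 + T(558, V(37))) = √(-436641 + (2*37)*(-3 + I*√10)/3) = √(-436641 + (⅓)*74*(-3 + I*√10)) = √(-436641 + (-74 + 74*I*√10/3)) = √(-436715 + 74*I*√10/3)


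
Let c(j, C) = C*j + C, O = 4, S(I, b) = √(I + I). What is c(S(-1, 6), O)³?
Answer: -320 + 64*I*√2 ≈ -320.0 + 90.51*I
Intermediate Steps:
S(I, b) = √2*√I (S(I, b) = √(2*I) = √2*√I)
c(j, C) = C + C*j
c(S(-1, 6), O)³ = (4*(1 + √2*√(-1)))³ = (4*(1 + √2*I))³ = (4*(1 + I*√2))³ = (4 + 4*I*√2)³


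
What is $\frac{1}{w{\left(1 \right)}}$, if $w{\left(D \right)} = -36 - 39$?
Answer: $- \frac{1}{75} \approx -0.013333$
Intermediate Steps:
$w{\left(D \right)} = -75$
$\frac{1}{w{\left(1 \right)}} = \frac{1}{-75} = - \frac{1}{75}$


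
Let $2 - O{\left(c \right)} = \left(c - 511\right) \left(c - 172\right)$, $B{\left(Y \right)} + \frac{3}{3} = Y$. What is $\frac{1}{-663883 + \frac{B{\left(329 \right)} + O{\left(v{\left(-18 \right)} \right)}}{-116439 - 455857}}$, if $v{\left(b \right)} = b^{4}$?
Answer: $- \frac{286148}{184494617919} \approx -1.551 \cdot 10^{-6}$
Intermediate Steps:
$B{\left(Y \right)} = -1 + Y$
$O{\left(c \right)} = 2 - \left(-511 + c\right) \left(-172 + c\right)$ ($O{\left(c \right)} = 2 - \left(c - 511\right) \left(c - 172\right) = 2 - \left(-511 + c\right) \left(-172 + c\right)$)
$\frac{1}{-663883 + \frac{B{\left(329 \right)} + O{\left(v{\left(-18 \right)} \right)}}{-116439 - 455857}} = \frac{1}{-663883 + \frac{\left(-1 + 329\right) - \left(87890 - 71698608 + \left(\left(-18\right)^{4}\right)^{2}\right)}{-116439 - 455857}} = \frac{1}{-663883 + \frac{328 - 10948349858}{-572296}} = \frac{1}{-663883 + \left(328 - 10948349858\right) \left(- \frac{1}{572296}\right)} = \frac{1}{-663883 - - \frac{5474174765}{286148}} = \frac{1}{-663883 + \frac{5474174765}{286148}} = \frac{1}{- \frac{184494617919}{286148}} = - \frac{286148}{184494617919}$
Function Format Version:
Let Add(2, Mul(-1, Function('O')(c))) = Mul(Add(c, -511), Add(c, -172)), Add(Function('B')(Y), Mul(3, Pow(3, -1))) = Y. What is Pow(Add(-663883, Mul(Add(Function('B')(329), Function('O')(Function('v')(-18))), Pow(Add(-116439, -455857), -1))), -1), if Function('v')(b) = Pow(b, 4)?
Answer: Rational(-286148, 184494617919) ≈ -1.5510e-6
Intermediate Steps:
Function('B')(Y) = Add(-1, Y)
Function('O')(c) = Add(2, Mul(-1, Add(-511, c), Add(-172, c))) (Function('O')(c) = Add(2, Mul(-1, Mul(Add(c, -511), Add(c, -172)))) = Add(2, Mul(-1, Mul(Add(-511, c), Add(-172, c)))) = Add(2, Mul(-1, Add(-511, c), Add(-172, c))))
Pow(Add(-663883, Mul(Add(Function('B')(329), Function('O')(Function('v')(-18))), Pow(Add(-116439, -455857), -1))), -1) = Pow(Add(-663883, Mul(Add(Add(-1, 329), Add(-87890, Mul(-1, Pow(Pow(-18, 4), 2)), Mul(683, Pow(-18, 4)))), Pow(Add(-116439, -455857), -1))), -1) = Pow(Add(-663883, Mul(Add(328, Add(-87890, Mul(-1, Pow(104976, 2)), Mul(683, 104976))), Pow(-572296, -1))), -1) = Pow(Add(-663883, Mul(Add(328, Add(-87890, Mul(-1, 11019960576), 71698608)), Rational(-1, 572296))), -1) = Pow(Add(-663883, Mul(Add(328, Add(-87890, -11019960576, 71698608)), Rational(-1, 572296))), -1) = Pow(Add(-663883, Mul(Add(328, -10948349858), Rational(-1, 572296))), -1) = Pow(Add(-663883, Mul(-10948349530, Rational(-1, 572296))), -1) = Pow(Add(-663883, Rational(5474174765, 286148)), -1) = Pow(Rational(-184494617919, 286148), -1) = Rational(-286148, 184494617919)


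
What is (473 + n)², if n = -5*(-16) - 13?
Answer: 291600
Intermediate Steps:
n = 67 (n = 80 - 13 = 67)
(473 + n)² = (473 + 67)² = 540² = 291600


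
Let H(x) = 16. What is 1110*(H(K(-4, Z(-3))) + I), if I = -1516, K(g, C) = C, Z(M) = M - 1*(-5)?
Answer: -1665000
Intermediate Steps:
Z(M) = 5 + M (Z(M) = M + 5 = 5 + M)
1110*(H(K(-4, Z(-3))) + I) = 1110*(16 - 1516) = 1110*(-1500) = -1665000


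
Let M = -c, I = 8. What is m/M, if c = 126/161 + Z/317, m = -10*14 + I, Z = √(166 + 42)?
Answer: 1372880718/8112101 - 22135476*√13/8112101 ≈ 159.40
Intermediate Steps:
Z = 4*√13 (Z = √208 = 4*√13 ≈ 14.422)
m = -132 (m = -10*14 + 8 = -140 + 8 = -132)
c = 18/23 + 4*√13/317 (c = 126/161 + (4*√13)/317 = 126*(1/161) + (4*√13)*(1/317) = 18/23 + 4*√13/317 ≈ 0.82810)
M = -18/23 - 4*√13/317 (M = -(18/23 + 4*√13/317) = -18/23 - 4*√13/317 ≈ -0.82810)
m/M = -132/(-18/23 - 4*√13/317)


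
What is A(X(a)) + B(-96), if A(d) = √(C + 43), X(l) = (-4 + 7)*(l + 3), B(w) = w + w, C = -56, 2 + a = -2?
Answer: -192 + I*√13 ≈ -192.0 + 3.6056*I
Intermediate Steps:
a = -4 (a = -2 - 2 = -4)
B(w) = 2*w
X(l) = 9 + 3*l (X(l) = 3*(3 + l) = 9 + 3*l)
A(d) = I*√13 (A(d) = √(-56 + 43) = √(-13) = I*√13)
A(X(a)) + B(-96) = I*√13 + 2*(-96) = I*√13 - 192 = -192 + I*√13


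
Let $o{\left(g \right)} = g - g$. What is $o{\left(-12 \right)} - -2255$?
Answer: $2255$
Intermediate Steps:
$o{\left(g \right)} = 0$
$o{\left(-12 \right)} - -2255 = 0 - -2255 = 0 + 2255 = 2255$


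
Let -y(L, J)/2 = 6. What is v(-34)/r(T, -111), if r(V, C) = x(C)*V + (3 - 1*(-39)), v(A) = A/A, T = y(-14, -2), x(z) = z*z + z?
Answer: -1/146478 ≈ -6.8270e-6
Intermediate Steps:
y(L, J) = -12 (y(L, J) = -2*6 = -12)
x(z) = z + z² (x(z) = z² + z = z + z²)
T = -12
v(A) = 1
r(V, C) = 42 + C*V*(1 + C) (r(V, C) = (C*(1 + C))*V + (3 - 1*(-39)) = C*V*(1 + C) + (3 + 39) = C*V*(1 + C) + 42 = 42 + C*V*(1 + C))
v(-34)/r(T, -111) = 1/(42 - 111*(-12)*(1 - 111)) = 1/(42 - 111*(-12)*(-110)) = 1/(42 - 146520) = 1/(-146478) = 1*(-1/146478) = -1/146478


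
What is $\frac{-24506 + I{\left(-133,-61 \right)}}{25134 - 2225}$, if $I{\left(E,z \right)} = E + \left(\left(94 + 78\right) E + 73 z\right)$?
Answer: $- \frac{51968}{22909} \approx -2.2685$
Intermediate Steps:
$I{\left(E,z \right)} = 73 z + 173 E$ ($I{\left(E,z \right)} = E + \left(172 E + 73 z\right) = E + \left(73 z + 172 E\right) = 73 z + 173 E$)
$\frac{-24506 + I{\left(-133,-61 \right)}}{25134 - 2225} = \frac{-24506 + \left(73 \left(-61\right) + 173 \left(-133\right)\right)}{25134 - 2225} = \frac{-24506 - 27462}{22909} = \left(-24506 - 27462\right) \frac{1}{22909} = \left(-51968\right) \frac{1}{22909} = - \frac{51968}{22909}$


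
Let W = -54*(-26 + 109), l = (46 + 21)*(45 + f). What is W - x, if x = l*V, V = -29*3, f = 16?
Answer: 351087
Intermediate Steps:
V = -87
l = 4087 (l = (46 + 21)*(45 + 16) = 67*61 = 4087)
W = -4482 (W = -54*83 = -4482)
x = -355569 (x = 4087*(-87) = -355569)
W - x = -4482 - 1*(-355569) = -4482 + 355569 = 351087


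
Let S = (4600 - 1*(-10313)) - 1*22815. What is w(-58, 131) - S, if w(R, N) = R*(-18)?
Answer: 8946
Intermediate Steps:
w(R, N) = -18*R
S = -7902 (S = (4600 + 10313) - 22815 = 14913 - 22815 = -7902)
w(-58, 131) - S = -18*(-58) - 1*(-7902) = 1044 + 7902 = 8946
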